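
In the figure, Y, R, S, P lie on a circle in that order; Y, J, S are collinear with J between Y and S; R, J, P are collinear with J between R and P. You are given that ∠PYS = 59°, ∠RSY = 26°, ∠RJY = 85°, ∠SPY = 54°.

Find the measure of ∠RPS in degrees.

∠RPS = 28°

1. ∠PSY = 67°  [△YSP]
2. ∠PJS = 85°  [vertical angles at J]
3. ∠RPS = 28°  [△SJP]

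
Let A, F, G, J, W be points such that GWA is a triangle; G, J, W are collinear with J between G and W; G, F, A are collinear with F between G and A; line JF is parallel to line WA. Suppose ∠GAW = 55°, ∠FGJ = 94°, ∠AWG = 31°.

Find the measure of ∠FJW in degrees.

∠FJW = 149°

1. ∠GFJ = 55°  [JF∥WA, corresponding at F]
2. ∠FJG = 31°  [△GJF]
3. ∠FJW = 149°  [linear pair at J on GW]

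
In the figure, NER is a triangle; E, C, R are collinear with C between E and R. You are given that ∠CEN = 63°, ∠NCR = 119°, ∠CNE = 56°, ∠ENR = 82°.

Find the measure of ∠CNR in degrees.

1. ∠NER = 63°  [C on ray ER]
2. ∠ERN = 35°  [△NER]
3. ∠CRN = 35°  [C on ray RE]
4. ∠CNR = 26°  [△NCR]

∠CNR = 26°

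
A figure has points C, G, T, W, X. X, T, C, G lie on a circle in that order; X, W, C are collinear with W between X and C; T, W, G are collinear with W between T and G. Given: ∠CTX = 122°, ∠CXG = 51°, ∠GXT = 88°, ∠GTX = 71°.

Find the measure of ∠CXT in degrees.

1. ∠CTG = 51°  [same arc CG]
2. ∠GCT = 92°  [cyclic XTCG, opposite ∠X+∠C]
3. ∠CGT = 37°  [△TCG]
4. ∠CXT = 37°  [same arc TC]

∠CXT = 37°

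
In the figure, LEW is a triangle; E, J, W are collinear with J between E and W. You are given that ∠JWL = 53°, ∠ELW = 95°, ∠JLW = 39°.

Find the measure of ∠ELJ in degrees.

∠ELJ = 56°

1. ∠LJW = 88°  [△LJW]
2. ∠EWL = 53°  [J on ray WE]
3. ∠LEW = 32°  [△LEW]
4. ∠EJL = 92°  [linear pair at J on EW]
5. ∠JEL = 32°  [J on ray EW]
6. ∠ELJ = 56°  [△LEJ]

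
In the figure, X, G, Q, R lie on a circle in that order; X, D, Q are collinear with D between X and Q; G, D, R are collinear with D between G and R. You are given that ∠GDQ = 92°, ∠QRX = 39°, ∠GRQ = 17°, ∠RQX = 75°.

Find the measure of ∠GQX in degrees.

∠GQX = 22°

1. ∠QGX = 141°  [cyclic XGQR, opposite ∠G+∠R]
2. ∠GXQ = 17°  [same arc GQ]
3. ∠GQX = 22°  [△XGQ]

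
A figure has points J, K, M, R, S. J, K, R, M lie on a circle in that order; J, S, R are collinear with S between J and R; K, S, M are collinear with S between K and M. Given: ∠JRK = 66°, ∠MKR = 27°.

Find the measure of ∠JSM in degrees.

1. ∠JMK = 66°  [same arc JK]
2. ∠MJR = 27°  [same arc RM]
3. ∠JSM = 87°  [△JSM]

∠JSM = 87°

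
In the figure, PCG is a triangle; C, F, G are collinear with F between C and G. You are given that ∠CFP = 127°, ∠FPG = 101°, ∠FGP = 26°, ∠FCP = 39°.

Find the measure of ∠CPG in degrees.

∠CPG = 115°

1. ∠CGP = 26°  [F on ray GC]
2. ∠GCP = 39°  [F on ray CG]
3. ∠CPG = 115°  [△PCG]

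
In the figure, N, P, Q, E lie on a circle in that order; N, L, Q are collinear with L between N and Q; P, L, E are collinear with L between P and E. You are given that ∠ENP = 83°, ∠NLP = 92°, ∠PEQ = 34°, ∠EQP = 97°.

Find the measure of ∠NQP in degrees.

∠NQP = 43°

1. ∠PLQ = 88°  [linear pair at L on NQ]
2. ∠EPQ = 49°  [△PQE]
3. ∠NQP = 43°  [△PLQ]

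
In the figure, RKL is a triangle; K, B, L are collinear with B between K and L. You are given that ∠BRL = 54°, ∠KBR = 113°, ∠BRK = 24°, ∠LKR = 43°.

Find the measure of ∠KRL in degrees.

∠KRL = 78°

1. ∠LBR = 67°  [linear pair at B on KL]
2. ∠BLR = 59°  [△RBL]
3. ∠KLR = 59°  [B on ray LK]
4. ∠KRL = 78°  [△RKL]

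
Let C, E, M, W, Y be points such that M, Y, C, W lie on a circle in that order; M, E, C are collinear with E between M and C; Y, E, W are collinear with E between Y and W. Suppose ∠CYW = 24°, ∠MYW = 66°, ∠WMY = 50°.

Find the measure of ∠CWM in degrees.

∠CWM = 90°

1. ∠CMW = 24°  [same arc CW]
2. ∠MCW = 66°  [same arc MW]
3. ∠CWM = 90°  [△MCW]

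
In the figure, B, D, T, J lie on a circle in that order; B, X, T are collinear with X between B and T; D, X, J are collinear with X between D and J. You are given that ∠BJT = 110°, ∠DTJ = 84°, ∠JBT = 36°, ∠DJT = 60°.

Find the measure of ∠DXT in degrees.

∠DXT = 94°

1. ∠BDT = 70°  [cyclic BDTJ, opposite ∠D+∠J]
2. ∠JDT = 36°  [△DTJ]
3. ∠DBT = 60°  [same arc DT]
4. ∠BTD = 50°  [△BDT]
5. ∠DXT = 94°  [△DXT]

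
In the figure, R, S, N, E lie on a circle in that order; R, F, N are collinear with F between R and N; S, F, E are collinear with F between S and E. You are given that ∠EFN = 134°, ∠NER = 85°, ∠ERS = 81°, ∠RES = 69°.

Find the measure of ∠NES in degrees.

∠NES = 16°

1. ∠RFS = 134°  [vertical angles at F]
2. ∠ESR = 30°  [△RSE]
3. ∠NRS = 16°  [△RFS]
4. ∠NES = 16°  [same arc SN]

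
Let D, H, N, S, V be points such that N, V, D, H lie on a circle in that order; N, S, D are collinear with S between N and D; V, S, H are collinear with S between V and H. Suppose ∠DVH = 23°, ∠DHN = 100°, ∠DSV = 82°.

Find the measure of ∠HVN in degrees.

1. ∠DNH = 23°  [same arc DH]
2. ∠HDN = 57°  [△NDH]
3. ∠HVN = 57°  [same arc NH]

∠HVN = 57°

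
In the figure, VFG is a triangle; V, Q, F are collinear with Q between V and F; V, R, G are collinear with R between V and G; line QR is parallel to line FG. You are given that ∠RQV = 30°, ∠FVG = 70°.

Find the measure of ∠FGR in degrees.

∠FGR = 80°

1. ∠GFV = 30°  [QR∥FG, corresponding at Q]
2. ∠FGV = 80°  [△VFG]
3. ∠FGR = 80°  [R on ray GV]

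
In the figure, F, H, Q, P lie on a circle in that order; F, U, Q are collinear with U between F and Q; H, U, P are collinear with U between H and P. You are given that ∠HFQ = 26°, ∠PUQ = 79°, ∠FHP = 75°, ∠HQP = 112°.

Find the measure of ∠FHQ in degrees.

∠FHQ = 117°

1. ∠HPQ = 26°  [same arc HQ]
2. ∠FUH = 79°  [△FUH]
3. ∠PHQ = 42°  [△HQP]
4. ∠HUQ = 101°  [linear pair at U on FQ]
5. ∠FQH = 37°  [△HUQ]
6. ∠FHQ = 117°  [△FHQ]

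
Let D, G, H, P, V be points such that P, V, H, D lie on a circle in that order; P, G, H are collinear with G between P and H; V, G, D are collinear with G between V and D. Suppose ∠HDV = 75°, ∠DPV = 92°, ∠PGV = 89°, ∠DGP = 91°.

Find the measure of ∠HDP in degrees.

1. ∠DHV = 88°  [cyclic PVHD, opposite ∠P+∠H]
2. ∠DGH = 89°  [vertical angles at G]
3. ∠DVH = 17°  [△VHD]
4. ∠DHP = 16°  [△HGD]
5. ∠DPH = 17°  [same arc HD]
6. ∠HDP = 147°  [△PHD]

∠HDP = 147°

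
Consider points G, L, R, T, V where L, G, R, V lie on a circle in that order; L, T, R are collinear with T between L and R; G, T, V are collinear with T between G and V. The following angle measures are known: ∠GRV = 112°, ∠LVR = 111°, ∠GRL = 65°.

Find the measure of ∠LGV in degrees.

∠LGV = 47°

1. ∠GLV = 68°  [cyclic LGRV, opposite ∠L+∠R]
2. ∠GVL = 65°  [same arc LG]
3. ∠LGV = 47°  [△LGV]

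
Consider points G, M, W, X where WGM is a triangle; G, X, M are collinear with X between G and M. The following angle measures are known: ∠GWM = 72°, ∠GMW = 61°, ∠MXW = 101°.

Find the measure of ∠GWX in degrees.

∠GWX = 54°

1. ∠MGW = 47°  [△WGM]
2. ∠GXW = 79°  [linear pair at X on GM]
3. ∠WGX = 47°  [X on ray GM]
4. ∠GWX = 54°  [△WGX]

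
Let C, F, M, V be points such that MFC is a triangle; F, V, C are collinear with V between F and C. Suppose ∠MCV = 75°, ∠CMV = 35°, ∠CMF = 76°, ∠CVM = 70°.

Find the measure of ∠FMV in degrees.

∠FMV = 41°

1. ∠FCM = 75°  [V on ray CF]
2. ∠CFM = 29°  [△MFC]
3. ∠FVM = 110°  [linear pair at V on FC]
4. ∠MFV = 29°  [V on ray FC]
5. ∠FMV = 41°  [△MFV]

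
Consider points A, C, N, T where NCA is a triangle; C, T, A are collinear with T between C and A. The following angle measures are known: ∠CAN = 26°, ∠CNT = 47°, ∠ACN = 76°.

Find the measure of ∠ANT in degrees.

∠ANT = 31°

1. ∠NAT = 26°  [T on ray AC]
2. ∠NCT = 76°  [T on ray CA]
3. ∠CTN = 57°  [△NCT]
4. ∠ATN = 123°  [linear pair at T on CA]
5. ∠ANT = 31°  [△NTA]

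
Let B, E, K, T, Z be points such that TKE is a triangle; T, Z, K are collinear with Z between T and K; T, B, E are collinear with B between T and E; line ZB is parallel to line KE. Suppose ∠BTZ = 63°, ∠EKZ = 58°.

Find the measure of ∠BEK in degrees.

1. ∠ETK = 63°  [Z on TK, B on TE]
2. ∠EKT = 58°  [Z on ray KT]
3. ∠KET = 59°  [△TKE]
4. ∠BEK = 59°  [B on ray ET]

∠BEK = 59°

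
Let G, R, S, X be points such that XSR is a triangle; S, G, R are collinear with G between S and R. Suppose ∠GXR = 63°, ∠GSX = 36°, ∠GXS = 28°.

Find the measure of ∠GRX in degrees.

∠GRX = 53°

1. ∠SGX = 116°  [△XSG]
2. ∠RGX = 64°  [linear pair at G on SR]
3. ∠GRX = 53°  [△XGR]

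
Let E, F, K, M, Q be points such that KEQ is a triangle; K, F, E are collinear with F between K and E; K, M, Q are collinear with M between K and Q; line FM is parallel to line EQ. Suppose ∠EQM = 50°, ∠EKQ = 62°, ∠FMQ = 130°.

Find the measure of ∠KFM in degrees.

1. ∠EQK = 50°  [M on ray QK]
2. ∠KEQ = 68°  [△KEQ]
3. ∠KFM = 68°  [FM∥EQ, corresponding at F]

∠KFM = 68°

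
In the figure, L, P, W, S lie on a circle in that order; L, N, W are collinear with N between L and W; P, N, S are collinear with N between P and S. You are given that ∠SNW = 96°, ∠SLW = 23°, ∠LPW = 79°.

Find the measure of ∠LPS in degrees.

1. ∠LSW = 101°  [cyclic LPWS, opposite ∠P+∠S]
2. ∠LWS = 56°  [△LWS]
3. ∠LPS = 56°  [same arc LS]

∠LPS = 56°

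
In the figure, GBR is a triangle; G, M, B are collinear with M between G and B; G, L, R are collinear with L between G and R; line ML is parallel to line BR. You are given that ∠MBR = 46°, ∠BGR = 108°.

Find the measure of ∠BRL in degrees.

1. ∠GBR = 46°  [M on ray BG]
2. ∠BRG = 26°  [△GBR]
3. ∠BRL = 26°  [L on ray RG]

∠BRL = 26°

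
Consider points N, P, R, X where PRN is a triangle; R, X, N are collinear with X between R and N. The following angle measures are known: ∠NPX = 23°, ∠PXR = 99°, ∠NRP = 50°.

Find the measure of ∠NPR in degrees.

∠NPR = 54°

1. ∠NXP = 81°  [linear pair at X on RN]
2. ∠PNX = 76°  [△PXN]
3. ∠PNR = 76°  [X on ray NR]
4. ∠NPR = 54°  [△PRN]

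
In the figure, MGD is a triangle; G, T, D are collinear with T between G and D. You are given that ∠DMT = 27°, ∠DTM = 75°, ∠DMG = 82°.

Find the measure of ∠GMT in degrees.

1. ∠MDT = 78°  [△MTD]
2. ∠GTM = 105°  [linear pair at T on GD]
3. ∠GDM = 78°  [T on ray DG]
4. ∠DGM = 20°  [△MGD]
5. ∠MGT = 20°  [T on ray GD]
6. ∠GMT = 55°  [△MGT]

∠GMT = 55°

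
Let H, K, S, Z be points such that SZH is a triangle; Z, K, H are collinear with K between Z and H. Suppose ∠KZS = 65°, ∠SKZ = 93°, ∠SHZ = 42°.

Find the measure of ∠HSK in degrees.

∠HSK = 51°

1. ∠HKS = 87°  [linear pair at K on ZH]
2. ∠KHS = 42°  [K on ray HZ]
3. ∠HSK = 51°  [△SKH]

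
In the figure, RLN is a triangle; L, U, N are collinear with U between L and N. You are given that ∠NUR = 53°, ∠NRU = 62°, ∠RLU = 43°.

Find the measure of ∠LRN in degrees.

1. ∠RNU = 65°  [△RUN]
2. ∠NLR = 43°  [U on ray LN]
3. ∠LNR = 65°  [U on ray NL]
4. ∠LRN = 72°  [△RLN]

∠LRN = 72°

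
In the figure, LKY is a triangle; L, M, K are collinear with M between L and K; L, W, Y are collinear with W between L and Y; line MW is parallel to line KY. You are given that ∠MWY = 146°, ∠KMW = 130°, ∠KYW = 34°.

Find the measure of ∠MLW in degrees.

1. ∠LWM = 34°  [linear pair at W on LY]
2. ∠LMW = 50°  [linear pair at M on LK]
3. ∠MLW = 96°  [△LMW]

∠MLW = 96°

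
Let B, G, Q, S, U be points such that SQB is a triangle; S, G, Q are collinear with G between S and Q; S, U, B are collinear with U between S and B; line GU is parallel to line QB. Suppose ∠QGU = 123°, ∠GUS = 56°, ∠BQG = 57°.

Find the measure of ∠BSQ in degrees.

1. ∠SGU = 57°  [linear pair at G on SQ]
2. ∠GSU = 67°  [△SGU]
3. ∠BSQ = 67°  [G on SQ, U on SB]

∠BSQ = 67°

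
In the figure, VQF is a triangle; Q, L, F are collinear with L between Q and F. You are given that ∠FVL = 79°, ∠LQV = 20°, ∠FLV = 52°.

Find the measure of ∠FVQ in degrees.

∠FVQ = 111°

1. ∠LFV = 49°  [△VLF]
2. ∠FQV = 20°  [L on ray QF]
3. ∠QFV = 49°  [L on ray FQ]
4. ∠FVQ = 111°  [△VQF]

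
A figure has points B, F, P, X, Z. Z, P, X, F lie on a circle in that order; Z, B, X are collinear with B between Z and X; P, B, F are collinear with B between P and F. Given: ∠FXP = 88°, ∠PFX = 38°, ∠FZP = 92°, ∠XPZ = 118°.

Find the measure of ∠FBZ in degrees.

1. ∠FPX = 54°  [△PXF]
2. ∠PZX = 38°  [same arc PX]
3. ∠PXZ = 24°  [△ZPX]
4. ∠FZX = 54°  [same arc XF]
5. ∠PFZ = 24°  [same arc ZP]
6. ∠FBZ = 102°  [△ZBF]

∠FBZ = 102°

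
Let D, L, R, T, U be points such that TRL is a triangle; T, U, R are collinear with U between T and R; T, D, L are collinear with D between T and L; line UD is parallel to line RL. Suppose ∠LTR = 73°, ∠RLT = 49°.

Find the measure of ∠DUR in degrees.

∠DUR = 122°

1. ∠LRT = 58°  [△TRL]
2. ∠DUT = 58°  [UD∥RL, corresponding at U]
3. ∠DUR = 122°  [linear pair at U on TR]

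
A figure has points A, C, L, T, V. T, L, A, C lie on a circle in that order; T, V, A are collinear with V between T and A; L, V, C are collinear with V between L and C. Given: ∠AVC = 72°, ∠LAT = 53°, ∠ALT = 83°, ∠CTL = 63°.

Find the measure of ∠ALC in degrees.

1. ∠ATL = 44°  [△TLA]
2. ∠CAL = 117°  [cyclic TLAC, opposite ∠T+∠A]
3. ∠ACL = 44°  [same arc LA]
4. ∠ALC = 19°  [△LAC]

∠ALC = 19°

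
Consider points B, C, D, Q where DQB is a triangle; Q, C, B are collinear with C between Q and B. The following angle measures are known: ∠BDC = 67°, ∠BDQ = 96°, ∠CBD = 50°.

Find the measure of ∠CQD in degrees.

∠CQD = 34°

1. ∠DBQ = 50°  [C on ray BQ]
2. ∠BQD = 34°  [△DQB]
3. ∠CQD = 34°  [C on ray QB]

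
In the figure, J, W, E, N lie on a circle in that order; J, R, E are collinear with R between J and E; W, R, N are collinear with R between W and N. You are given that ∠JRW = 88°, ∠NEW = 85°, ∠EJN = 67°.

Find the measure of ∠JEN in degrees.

∠JEN = 64°

1. ∠ERN = 88°  [vertical angles at R]
2. ∠EWN = 67°  [same arc EN]
3. ∠ENW = 28°  [△WEN]
4. ∠JEN = 64°  [△ERN]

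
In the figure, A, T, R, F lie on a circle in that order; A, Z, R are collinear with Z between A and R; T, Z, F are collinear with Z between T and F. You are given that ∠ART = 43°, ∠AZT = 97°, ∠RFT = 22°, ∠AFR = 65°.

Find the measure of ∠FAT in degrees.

∠FAT = 76°

1. ∠AFT = 43°  [same arc AT]
2. ∠RAT = 22°  [same arc TR]
3. ∠ATF = 61°  [△AZT]
4. ∠FAT = 76°  [△ATF]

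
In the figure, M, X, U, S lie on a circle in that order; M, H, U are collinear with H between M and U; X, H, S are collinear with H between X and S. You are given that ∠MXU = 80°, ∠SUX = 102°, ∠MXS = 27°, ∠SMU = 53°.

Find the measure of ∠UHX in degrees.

1. ∠SMX = 78°  [cyclic MXUS, opposite ∠M+∠U]
2. ∠MSX = 75°  [△MXS]
3. ∠SXU = 53°  [same arc US]
4. ∠MUX = 75°  [same arc MX]
5. ∠UHX = 52°  [△XHU]

∠UHX = 52°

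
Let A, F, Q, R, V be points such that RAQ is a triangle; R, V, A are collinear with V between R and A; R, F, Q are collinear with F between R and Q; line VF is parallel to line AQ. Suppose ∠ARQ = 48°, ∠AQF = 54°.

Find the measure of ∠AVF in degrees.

1. ∠AQR = 54°  [F on ray QR]
2. ∠QAR = 78°  [△RAQ]
3. ∠FVR = 78°  [VF∥AQ, corresponding at V]
4. ∠AVF = 102°  [linear pair at V on RA]

∠AVF = 102°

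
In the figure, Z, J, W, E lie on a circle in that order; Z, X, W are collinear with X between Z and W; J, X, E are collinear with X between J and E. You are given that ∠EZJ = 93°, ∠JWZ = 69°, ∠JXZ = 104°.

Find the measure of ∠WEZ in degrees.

∠WEZ = 127°

1. ∠JEZ = 69°  [same arc ZJ]
2. ∠EXW = 104°  [vertical angles at X]
3. ∠EJZ = 18°  [△ZJE]
4. ∠EXZ = 76°  [linear pair at X on ZW]
5. ∠EWZ = 18°  [same arc ZE]
6. ∠EZW = 35°  [△ZXE]
7. ∠WEZ = 127°  [△ZWE]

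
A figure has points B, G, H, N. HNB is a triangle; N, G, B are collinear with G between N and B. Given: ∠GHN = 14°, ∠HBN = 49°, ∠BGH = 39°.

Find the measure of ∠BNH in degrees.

1. ∠HGN = 141°  [linear pair at G on NB]
2. ∠GNH = 25°  [△HNG]
3. ∠BNH = 25°  [G on ray NB]

∠BNH = 25°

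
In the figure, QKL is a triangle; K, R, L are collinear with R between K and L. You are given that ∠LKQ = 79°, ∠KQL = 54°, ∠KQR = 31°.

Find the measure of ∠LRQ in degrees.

∠LRQ = 110°

1. ∠QKR = 79°  [R on ray KL]
2. ∠KRQ = 70°  [△QKR]
3. ∠LRQ = 110°  [linear pair at R on KL]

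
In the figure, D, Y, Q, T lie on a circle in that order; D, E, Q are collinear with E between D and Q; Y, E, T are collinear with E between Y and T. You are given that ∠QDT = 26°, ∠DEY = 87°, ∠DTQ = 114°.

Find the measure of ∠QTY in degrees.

1. ∠DQT = 40°  [△DQT]
2. ∠QET = 87°  [vertical angles at E]
3. ∠QTY = 53°  [△QET]

∠QTY = 53°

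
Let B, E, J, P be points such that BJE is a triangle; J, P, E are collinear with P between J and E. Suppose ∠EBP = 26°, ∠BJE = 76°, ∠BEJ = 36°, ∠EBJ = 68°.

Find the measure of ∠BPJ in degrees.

1. ∠BEP = 36°  [P on ray EJ]
2. ∠BPE = 118°  [△BPE]
3. ∠BPJ = 62°  [linear pair at P on JE]

∠BPJ = 62°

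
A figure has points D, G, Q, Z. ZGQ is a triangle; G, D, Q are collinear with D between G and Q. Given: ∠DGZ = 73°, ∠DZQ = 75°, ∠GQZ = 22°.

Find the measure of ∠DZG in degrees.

1. ∠DQZ = 22°  [D on ray QG]
2. ∠QDZ = 83°  [△ZDQ]
3. ∠GDZ = 97°  [linear pair at D on GQ]
4. ∠DZG = 10°  [△ZGD]

∠DZG = 10°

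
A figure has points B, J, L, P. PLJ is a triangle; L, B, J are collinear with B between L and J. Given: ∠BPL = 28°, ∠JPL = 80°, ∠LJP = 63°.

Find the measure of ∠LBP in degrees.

1. ∠JLP = 37°  [△PLJ]
2. ∠BLP = 37°  [B on ray LJ]
3. ∠LBP = 115°  [△PLB]

∠LBP = 115°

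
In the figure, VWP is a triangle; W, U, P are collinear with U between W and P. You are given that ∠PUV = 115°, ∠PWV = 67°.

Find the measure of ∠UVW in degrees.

∠UVW = 48°

1. ∠VUW = 65°  [linear pair at U on WP]
2. ∠UWV = 67°  [U on ray WP]
3. ∠UVW = 48°  [△VWU]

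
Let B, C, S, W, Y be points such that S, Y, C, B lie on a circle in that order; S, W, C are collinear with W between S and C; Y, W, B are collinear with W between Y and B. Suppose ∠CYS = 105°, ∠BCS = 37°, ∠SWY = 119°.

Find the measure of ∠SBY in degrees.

1. ∠CBS = 75°  [cyclic SYCB, opposite ∠Y+∠B]
2. ∠BSC = 68°  [△SCB]
3. ∠BWC = 119°  [vertical angles at W]
4. ∠BWS = 61°  [linear pair at W on SC]
5. ∠SBY = 51°  [△SWB]

∠SBY = 51°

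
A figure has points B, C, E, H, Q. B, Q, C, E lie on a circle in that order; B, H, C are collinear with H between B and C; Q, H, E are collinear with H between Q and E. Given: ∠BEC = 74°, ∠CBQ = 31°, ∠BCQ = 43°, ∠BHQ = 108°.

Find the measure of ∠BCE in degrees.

1. ∠CEQ = 31°  [same arc QC]
2. ∠CHE = 108°  [vertical angles at H]
3. ∠BCE = 41°  [△CHE]

∠BCE = 41°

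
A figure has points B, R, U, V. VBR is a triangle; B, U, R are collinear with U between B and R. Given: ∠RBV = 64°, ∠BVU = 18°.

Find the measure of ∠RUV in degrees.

1. ∠UBV = 64°  [U on ray BR]
2. ∠BUV = 98°  [△VBU]
3. ∠RUV = 82°  [linear pair at U on BR]

∠RUV = 82°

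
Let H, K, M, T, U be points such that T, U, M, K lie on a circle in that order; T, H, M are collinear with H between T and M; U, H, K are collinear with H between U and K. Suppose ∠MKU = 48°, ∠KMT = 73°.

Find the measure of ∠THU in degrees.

∠THU = 59°

1. ∠MTU = 48°  [same arc UM]
2. ∠KUT = 73°  [same arc TK]
3. ∠THU = 59°  [△THU]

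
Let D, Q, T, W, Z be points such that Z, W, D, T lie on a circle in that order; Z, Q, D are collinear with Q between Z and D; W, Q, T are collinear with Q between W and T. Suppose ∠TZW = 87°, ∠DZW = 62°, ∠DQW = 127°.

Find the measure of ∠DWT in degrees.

∠DWT = 25°

1. ∠TDW = 93°  [cyclic ZWDT, opposite ∠Z+∠D]
2. ∠DTW = 62°  [same arc WD]
3. ∠DWT = 25°  [△WDT]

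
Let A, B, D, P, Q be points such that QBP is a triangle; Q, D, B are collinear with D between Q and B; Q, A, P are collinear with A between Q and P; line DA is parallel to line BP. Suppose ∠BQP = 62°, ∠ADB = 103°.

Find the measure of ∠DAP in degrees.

1. ∠AQD = 62°  [D on QB, A on QP]
2. ∠ADQ = 77°  [linear pair at D on QB]
3. ∠DAQ = 41°  [△QDA]
4. ∠DAP = 139°  [linear pair at A on QP]

∠DAP = 139°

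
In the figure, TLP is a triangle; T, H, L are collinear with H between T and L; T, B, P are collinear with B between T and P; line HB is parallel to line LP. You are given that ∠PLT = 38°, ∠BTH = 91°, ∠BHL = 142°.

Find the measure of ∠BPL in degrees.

∠BPL = 51°

1. ∠BHT = 38°  [HB∥LP, corresponding at H]
2. ∠HBT = 51°  [△THB]
3. ∠HBP = 129°  [linear pair at B on TP]
4. ∠BPL = 51°  [HB∥LP, co-interior at P–B]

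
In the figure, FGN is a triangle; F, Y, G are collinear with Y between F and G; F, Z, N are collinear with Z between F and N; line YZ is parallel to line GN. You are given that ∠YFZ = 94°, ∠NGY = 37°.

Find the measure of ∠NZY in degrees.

∠NZY = 131°

1. ∠GFN = 94°  [Y on FG, Z on FN]
2. ∠FGN = 37°  [Y on ray GF]
3. ∠FNG = 49°  [△FGN]
4. ∠FZY = 49°  [YZ∥GN, corresponding at Z]
5. ∠NZY = 131°  [linear pair at Z on FN]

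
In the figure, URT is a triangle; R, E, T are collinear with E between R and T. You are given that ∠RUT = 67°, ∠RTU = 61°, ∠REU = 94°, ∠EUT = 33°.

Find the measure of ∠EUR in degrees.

1. ∠TRU = 52°  [△URT]
2. ∠ERU = 52°  [E on ray RT]
3. ∠EUR = 34°  [△URE]

∠EUR = 34°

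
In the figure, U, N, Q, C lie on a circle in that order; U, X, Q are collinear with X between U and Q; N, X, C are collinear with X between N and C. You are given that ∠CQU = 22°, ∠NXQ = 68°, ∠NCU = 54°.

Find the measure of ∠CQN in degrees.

1. ∠CNU = 22°  [same arc UC]
2. ∠CUN = 104°  [△UNC]
3. ∠CQN = 76°  [cyclic UNQC, opposite ∠U+∠Q]

∠CQN = 76°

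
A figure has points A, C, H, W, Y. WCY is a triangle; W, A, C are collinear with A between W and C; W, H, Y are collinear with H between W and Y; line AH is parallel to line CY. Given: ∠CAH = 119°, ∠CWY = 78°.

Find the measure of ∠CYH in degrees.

∠CYH = 41°

1. ∠HAW = 61°  [linear pair at A on WC]
2. ∠AWH = 78°  [A on WC, H on WY]
3. ∠AHW = 41°  [△WAH]
4. ∠AHY = 139°  [linear pair at H on WY]
5. ∠CYH = 41°  [AH∥CY, co-interior at Y–H]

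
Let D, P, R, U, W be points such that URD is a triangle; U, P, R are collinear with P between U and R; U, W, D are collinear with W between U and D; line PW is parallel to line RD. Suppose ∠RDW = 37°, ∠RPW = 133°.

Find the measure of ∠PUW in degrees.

1. ∠RDU = 37°  [W on ray DU]
2. ∠UPW = 47°  [linear pair at P on UR]
3. ∠PWU = 37°  [PW∥RD, corresponding at W]
4. ∠PUW = 96°  [△UPW]

∠PUW = 96°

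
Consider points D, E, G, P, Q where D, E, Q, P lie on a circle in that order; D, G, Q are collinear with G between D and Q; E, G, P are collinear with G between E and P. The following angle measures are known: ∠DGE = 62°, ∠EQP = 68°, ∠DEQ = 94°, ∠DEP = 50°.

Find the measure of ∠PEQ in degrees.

∠PEQ = 44°

1. ∠EGQ = 118°  [linear pair at G on DQ]
2. ∠EDQ = 68°  [△DGE]
3. ∠DQE = 18°  [△DEQ]
4. ∠PEQ = 44°  [△EGQ]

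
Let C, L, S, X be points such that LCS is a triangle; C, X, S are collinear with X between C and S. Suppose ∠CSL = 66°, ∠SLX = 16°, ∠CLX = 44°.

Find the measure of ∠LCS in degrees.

∠LCS = 54°

1. ∠LSX = 66°  [X on ray SC]
2. ∠LXS = 98°  [△LXS]
3. ∠CXL = 82°  [linear pair at X on CS]
4. ∠LCX = 54°  [△LCX]
5. ∠LCS = 54°  [X on ray CS]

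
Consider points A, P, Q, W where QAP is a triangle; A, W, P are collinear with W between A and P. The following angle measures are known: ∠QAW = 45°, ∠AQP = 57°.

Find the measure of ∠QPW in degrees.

1. ∠PAQ = 45°  [W on ray AP]
2. ∠APQ = 78°  [△QAP]
3. ∠QPW = 78°  [W on ray PA]

∠QPW = 78°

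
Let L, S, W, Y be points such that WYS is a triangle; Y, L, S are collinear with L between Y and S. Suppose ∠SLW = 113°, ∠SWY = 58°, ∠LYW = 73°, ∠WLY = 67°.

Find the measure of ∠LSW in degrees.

1. ∠SYW = 73°  [L on ray YS]
2. ∠WSY = 49°  [△WYS]
3. ∠LSW = 49°  [L on ray SY]

∠LSW = 49°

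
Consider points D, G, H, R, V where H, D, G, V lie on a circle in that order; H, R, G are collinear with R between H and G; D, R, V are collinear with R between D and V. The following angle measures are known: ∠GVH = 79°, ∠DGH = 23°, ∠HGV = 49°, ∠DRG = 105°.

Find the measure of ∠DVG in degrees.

∠DVG = 56°

1. ∠GDH = 101°  [cyclic HDGV, opposite ∠D+∠V]
2. ∠DHG = 56°  [△HDG]
3. ∠DVG = 56°  [same arc DG]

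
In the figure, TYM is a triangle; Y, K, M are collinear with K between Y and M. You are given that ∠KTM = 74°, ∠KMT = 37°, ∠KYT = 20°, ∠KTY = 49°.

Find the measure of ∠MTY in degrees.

∠MTY = 123°

1. ∠TMY = 37°  [K on ray MY]
2. ∠MYT = 20°  [K on ray YM]
3. ∠MTY = 123°  [△TYM]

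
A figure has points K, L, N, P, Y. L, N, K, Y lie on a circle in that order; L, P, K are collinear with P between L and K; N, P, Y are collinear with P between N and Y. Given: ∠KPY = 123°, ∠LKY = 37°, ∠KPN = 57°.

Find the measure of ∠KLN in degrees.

1. ∠LPN = 123°  [vertical angles at P]
2. ∠LNY = 37°  [same arc LY]
3. ∠KLN = 20°  [△LPN]

∠KLN = 20°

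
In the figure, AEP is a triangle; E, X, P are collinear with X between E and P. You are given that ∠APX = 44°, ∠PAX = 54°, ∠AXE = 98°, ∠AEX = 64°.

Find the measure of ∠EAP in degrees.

1. ∠APE = 44°  [X on ray PE]
2. ∠AEP = 64°  [X on ray EP]
3. ∠EAP = 72°  [△AEP]

∠EAP = 72°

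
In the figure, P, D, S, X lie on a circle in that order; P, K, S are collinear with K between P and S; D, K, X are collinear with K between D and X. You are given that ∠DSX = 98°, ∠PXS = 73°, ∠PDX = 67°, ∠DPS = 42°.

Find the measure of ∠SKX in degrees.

1. ∠PSX = 67°  [same arc PX]
2. ∠DXS = 42°  [same arc DS]
3. ∠SKX = 71°  [△SKX]

∠SKX = 71°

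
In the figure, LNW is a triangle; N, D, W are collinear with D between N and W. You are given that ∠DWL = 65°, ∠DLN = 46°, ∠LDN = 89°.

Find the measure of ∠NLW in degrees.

1. ∠LWN = 65°  [D on ray WN]
2. ∠DNL = 45°  [△LND]
3. ∠LNW = 45°  [D on ray NW]
4. ∠NLW = 70°  [△LNW]

∠NLW = 70°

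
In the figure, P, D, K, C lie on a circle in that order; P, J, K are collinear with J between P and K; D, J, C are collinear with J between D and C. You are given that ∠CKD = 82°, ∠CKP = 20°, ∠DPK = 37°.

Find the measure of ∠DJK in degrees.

1. ∠CDP = 20°  [same arc PC]
2. ∠DJP = 123°  [△PJD]
3. ∠DJK = 57°  [linear pair at J on PK]

∠DJK = 57°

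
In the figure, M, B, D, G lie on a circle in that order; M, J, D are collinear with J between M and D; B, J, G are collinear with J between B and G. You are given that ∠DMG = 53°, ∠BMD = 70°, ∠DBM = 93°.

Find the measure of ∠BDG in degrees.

1. ∠DBG = 53°  [same arc DG]
2. ∠BGD = 70°  [same arc BD]
3. ∠BDG = 57°  [△BDG]

∠BDG = 57°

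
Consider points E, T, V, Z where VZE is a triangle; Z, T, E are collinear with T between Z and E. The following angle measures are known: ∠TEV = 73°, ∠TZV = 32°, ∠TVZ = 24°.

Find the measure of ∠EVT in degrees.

∠EVT = 51°

1. ∠VTZ = 124°  [△VZT]
2. ∠ETV = 56°  [linear pair at T on ZE]
3. ∠EVT = 51°  [△VTE]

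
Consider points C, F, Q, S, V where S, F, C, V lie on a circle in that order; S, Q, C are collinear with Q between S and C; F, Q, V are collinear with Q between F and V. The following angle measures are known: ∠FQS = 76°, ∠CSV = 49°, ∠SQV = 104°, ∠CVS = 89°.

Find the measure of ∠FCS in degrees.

∠FCS = 27°

1. ∠CQF = 104°  [linear pair at Q on SC]
2. ∠CFV = 49°  [same arc CV]
3. ∠FCS = 27°  [△FQC]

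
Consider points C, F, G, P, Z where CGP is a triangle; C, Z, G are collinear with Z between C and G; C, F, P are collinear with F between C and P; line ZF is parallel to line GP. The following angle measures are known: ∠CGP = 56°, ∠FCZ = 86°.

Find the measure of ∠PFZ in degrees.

1. ∠CZF = 56°  [ZF∥GP, corresponding at Z]
2. ∠CFZ = 38°  [△CZF]
3. ∠PFZ = 142°  [linear pair at F on CP]

∠PFZ = 142°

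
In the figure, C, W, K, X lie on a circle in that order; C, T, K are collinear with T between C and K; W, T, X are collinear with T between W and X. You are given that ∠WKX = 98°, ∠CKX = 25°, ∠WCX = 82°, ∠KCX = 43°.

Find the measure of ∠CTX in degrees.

1. ∠CWX = 25°  [same arc CX]
2. ∠CXW = 73°  [△CWX]
3. ∠CTX = 64°  [△CTX]

∠CTX = 64°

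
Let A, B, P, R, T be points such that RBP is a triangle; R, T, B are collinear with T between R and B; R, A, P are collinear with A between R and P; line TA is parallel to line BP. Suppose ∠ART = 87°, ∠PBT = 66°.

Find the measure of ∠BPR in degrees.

1. ∠BRP = 87°  [T on RB, A on RP]
2. ∠PBR = 66°  [T on ray BR]
3. ∠BPR = 27°  [△RBP]

∠BPR = 27°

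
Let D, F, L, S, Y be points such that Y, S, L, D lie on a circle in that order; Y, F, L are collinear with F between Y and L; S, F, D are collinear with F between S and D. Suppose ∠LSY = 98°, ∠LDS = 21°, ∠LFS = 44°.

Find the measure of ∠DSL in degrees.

∠DSL = 75°

1. ∠LYS = 21°  [same arc SL]
2. ∠SLY = 61°  [△YSL]
3. ∠DSL = 75°  [△SFL]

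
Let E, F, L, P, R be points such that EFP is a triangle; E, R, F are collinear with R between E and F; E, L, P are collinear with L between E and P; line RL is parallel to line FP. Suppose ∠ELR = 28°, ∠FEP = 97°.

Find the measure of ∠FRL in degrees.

∠FRL = 125°

1. ∠EPF = 28°  [RL∥FP, corresponding at L]
2. ∠EFP = 55°  [△EFP]
3. ∠ERL = 55°  [RL∥FP, corresponding at R]
4. ∠FRL = 125°  [linear pair at R on EF]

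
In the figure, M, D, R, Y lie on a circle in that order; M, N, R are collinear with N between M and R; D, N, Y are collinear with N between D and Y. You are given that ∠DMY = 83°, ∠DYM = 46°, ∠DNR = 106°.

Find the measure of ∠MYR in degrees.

∠MYR = 101°

1. ∠MDY = 51°  [△MDY]
2. ∠MNY = 106°  [vertical angles at N]
3. ∠MRY = 51°  [same arc MY]
4. ∠RMY = 28°  [△MNY]
5. ∠MYR = 101°  [△MRY]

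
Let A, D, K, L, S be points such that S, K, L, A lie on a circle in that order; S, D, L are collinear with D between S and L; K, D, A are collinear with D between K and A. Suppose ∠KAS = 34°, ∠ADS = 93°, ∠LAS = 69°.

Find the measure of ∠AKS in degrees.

∠AKS = 58°

1. ∠ASL = 53°  [△SDA]
2. ∠ALS = 58°  [△SLA]
3. ∠AKS = 58°  [same arc SA]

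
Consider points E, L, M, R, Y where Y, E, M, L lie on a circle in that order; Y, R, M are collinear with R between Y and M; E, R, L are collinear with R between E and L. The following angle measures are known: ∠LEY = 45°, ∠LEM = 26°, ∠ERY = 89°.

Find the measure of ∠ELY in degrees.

1. ∠LYM = 26°  [same arc ML]
2. ∠LRM = 89°  [vertical angles at R]
3. ∠LRY = 91°  [linear pair at R on YM]
4. ∠ELY = 63°  [△YRL]

∠ELY = 63°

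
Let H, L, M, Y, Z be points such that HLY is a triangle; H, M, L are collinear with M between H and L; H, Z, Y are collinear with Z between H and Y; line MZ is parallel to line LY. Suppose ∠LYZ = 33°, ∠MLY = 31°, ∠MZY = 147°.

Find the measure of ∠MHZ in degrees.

∠MHZ = 116°

1. ∠HLY = 31°  [M on ray LH]
2. ∠HZM = 33°  [linear pair at Z on HY]
3. ∠HMZ = 31°  [MZ∥LY, corresponding at M]
4. ∠MHZ = 116°  [△HMZ]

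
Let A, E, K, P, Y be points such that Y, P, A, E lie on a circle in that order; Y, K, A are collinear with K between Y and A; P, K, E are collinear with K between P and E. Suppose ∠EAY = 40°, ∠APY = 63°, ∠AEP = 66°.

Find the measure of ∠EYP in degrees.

∠EYP = 89°

1. ∠EPY = 40°  [same arc YE]
2. ∠AKE = 74°  [△AKE]
3. ∠AEY = 117°  [cyclic YPAE, opposite ∠P+∠E]
4. ∠EKY = 106°  [linear pair at K on YA]
5. ∠AYE = 23°  [△YAE]
6. ∠PEY = 51°  [△YKE]
7. ∠EYP = 89°  [△YPE]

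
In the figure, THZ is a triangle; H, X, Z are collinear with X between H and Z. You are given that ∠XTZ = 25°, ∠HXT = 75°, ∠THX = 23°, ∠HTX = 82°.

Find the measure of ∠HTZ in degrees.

∠HTZ = 107°

1. ∠TXZ = 105°  [linear pair at X on HZ]
2. ∠THZ = 23°  [X on ray HZ]
3. ∠TZX = 50°  [△TXZ]
4. ∠HZT = 50°  [X on ray ZH]
5. ∠HTZ = 107°  [△THZ]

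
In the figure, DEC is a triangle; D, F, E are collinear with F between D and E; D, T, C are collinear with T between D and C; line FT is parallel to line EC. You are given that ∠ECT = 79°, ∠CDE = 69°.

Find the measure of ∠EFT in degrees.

∠EFT = 148°

1. ∠DCE = 79°  [T on ray CD]
2. ∠CED = 32°  [△DEC]
3. ∠DFT = 32°  [FT∥EC, corresponding at F]
4. ∠EFT = 148°  [linear pair at F on DE]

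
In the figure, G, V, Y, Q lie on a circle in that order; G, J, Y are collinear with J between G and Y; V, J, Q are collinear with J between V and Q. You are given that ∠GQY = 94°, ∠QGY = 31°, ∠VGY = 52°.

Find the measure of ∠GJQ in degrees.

∠GJQ = 107°

1. ∠GYQ = 55°  [△GYQ]
2. ∠VQY = 52°  [same arc VY]
3. ∠QJY = 73°  [△YJQ]
4. ∠GJQ = 107°  [linear pair at J on GY]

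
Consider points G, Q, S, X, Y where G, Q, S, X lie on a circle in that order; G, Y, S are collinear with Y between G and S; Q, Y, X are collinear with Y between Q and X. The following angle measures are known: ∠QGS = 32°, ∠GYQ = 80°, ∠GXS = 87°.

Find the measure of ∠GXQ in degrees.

∠GXQ = 55°

1. ∠QXS = 32°  [same arc QS]
2. ∠SYX = 80°  [vertical angles at Y]
3. ∠GSX = 68°  [△SYX]
4. ∠GYX = 100°  [linear pair at Y on GS]
5. ∠SGX = 25°  [△GSX]
6. ∠GXQ = 55°  [△GYX]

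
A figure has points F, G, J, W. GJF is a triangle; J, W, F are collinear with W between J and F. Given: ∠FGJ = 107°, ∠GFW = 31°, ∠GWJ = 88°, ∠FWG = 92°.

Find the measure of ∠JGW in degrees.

∠JGW = 50°

1. ∠GFJ = 31°  [W on ray FJ]
2. ∠FJG = 42°  [△GJF]
3. ∠GJW = 42°  [W on ray JF]
4. ∠JGW = 50°  [△GJW]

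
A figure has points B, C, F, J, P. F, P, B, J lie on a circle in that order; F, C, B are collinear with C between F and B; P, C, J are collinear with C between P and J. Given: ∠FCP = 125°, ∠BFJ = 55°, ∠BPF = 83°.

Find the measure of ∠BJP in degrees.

1. ∠BCJ = 125°  [vertical angles at C]
2. ∠BJF = 97°  [cyclic FPBJ, opposite ∠P+∠J]
3. ∠FBJ = 28°  [△FBJ]
4. ∠BJP = 27°  [△BCJ]

∠BJP = 27°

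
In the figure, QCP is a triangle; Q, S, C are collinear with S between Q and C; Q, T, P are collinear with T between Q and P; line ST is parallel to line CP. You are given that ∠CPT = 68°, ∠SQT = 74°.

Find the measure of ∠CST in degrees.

∠CST = 142°

1. ∠CPQ = 68°  [T on ray PQ]
2. ∠CQP = 74°  [S on QC, T on QP]
3. ∠PCQ = 38°  [△QCP]
4. ∠QST = 38°  [ST∥CP, corresponding at S]
5. ∠CST = 142°  [linear pair at S on QC]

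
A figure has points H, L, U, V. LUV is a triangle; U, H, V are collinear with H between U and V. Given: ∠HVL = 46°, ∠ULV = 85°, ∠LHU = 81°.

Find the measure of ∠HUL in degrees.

∠HUL = 49°

1. ∠LVU = 46°  [H on ray VU]
2. ∠LUV = 49°  [△LUV]
3. ∠HUL = 49°  [H on ray UV]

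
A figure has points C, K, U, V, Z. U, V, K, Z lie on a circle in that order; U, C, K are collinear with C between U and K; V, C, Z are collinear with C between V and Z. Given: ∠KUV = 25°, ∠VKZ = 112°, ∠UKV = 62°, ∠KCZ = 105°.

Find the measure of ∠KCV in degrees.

∠KCV = 75°

1. ∠KZV = 25°  [same arc VK]
2. ∠KVZ = 43°  [△VKZ]
3. ∠KCV = 75°  [△VCK]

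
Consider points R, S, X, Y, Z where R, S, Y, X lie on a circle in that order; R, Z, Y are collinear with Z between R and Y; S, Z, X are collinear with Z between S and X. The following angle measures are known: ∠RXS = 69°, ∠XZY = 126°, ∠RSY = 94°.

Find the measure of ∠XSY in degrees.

∠XSY = 57°

1. ∠RYS = 69°  [same arc RS]
2. ∠RZS = 126°  [vertical angles at Z]
3. ∠SZY = 54°  [linear pair at Z on RY]
4. ∠XSY = 57°  [△SZY]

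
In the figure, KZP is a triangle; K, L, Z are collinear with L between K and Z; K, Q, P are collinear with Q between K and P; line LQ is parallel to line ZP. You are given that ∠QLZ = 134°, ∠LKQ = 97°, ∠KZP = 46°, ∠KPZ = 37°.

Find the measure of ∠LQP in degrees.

∠LQP = 143°

1. ∠KLQ = 46°  [linear pair at L on KZ]
2. ∠KQL = 37°  [△KLQ]
3. ∠LQP = 143°  [linear pair at Q on KP]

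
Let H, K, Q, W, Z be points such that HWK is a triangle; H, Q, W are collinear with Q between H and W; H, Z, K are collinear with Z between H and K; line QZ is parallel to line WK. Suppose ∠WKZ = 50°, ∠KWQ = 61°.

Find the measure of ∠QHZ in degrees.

∠QHZ = 69°

1. ∠HKW = 50°  [Z on ray KH]
2. ∠HWK = 61°  [Q on ray WH]
3. ∠KHW = 69°  [△HWK]
4. ∠QHZ = 69°  [Q on HW, Z on HK]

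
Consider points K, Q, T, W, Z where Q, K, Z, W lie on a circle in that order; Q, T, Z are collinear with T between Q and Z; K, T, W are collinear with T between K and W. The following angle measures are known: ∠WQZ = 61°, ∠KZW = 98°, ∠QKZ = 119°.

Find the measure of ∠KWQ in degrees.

1. ∠WKZ = 61°  [same arc ZW]
2. ∠KWZ = 21°  [△KZW]
3. ∠KQZ = 21°  [same arc KZ]
4. ∠KZQ = 40°  [△QKZ]
5. ∠KWQ = 40°  [same arc QK]

∠KWQ = 40°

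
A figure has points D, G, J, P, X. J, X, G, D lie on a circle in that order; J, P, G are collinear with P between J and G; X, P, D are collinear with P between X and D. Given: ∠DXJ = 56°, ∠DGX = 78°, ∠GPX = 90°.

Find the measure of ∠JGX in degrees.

∠JGX = 22°

1. ∠DJX = 102°  [cyclic JXGD, opposite ∠J+∠G]
2. ∠JDX = 22°  [△JXD]
3. ∠JGX = 22°  [same arc JX]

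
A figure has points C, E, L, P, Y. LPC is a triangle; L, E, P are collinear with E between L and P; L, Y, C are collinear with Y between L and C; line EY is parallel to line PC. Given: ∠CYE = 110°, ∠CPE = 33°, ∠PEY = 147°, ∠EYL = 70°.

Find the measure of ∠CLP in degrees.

∠CLP = 77°

1. ∠CPL = 33°  [E on ray PL]
2. ∠LCP = 70°  [EY∥PC, corresponding at Y]
3. ∠CLP = 77°  [△LPC]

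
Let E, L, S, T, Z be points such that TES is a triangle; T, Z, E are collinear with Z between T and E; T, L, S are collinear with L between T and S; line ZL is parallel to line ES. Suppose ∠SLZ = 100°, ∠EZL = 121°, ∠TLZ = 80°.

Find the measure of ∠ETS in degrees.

1. ∠LZT = 59°  [linear pair at Z on TE]
2. ∠LTZ = 41°  [△TZL]
3. ∠ETS = 41°  [Z on TE, L on TS]

∠ETS = 41°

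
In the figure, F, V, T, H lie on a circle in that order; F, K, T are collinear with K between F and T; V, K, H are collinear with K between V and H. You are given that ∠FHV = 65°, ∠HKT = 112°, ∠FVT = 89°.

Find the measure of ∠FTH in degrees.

∠FTH = 42°

1. ∠FKH = 68°  [linear pair at K on FT]
2. ∠FHT = 91°  [cyclic FVTH, opposite ∠V+∠H]
3. ∠HFT = 47°  [△FKH]
4. ∠FTH = 42°  [△FTH]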